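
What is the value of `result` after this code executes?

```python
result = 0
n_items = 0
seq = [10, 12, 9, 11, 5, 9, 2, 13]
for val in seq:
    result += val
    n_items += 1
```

Let's trace through this code step by step.

Initialize: result = 0
Initialize: n_items = 0
Initialize: seq = [10, 12, 9, 11, 5, 9, 2, 13]
Entering loop: for val in seq:

After execution: result = 71
71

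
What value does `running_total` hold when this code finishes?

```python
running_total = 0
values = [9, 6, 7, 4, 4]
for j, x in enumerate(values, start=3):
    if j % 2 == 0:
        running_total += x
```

Let's trace through this code step by step.

Initialize: running_total = 0
Initialize: values = [9, 6, 7, 4, 4]
Entering loop: for j, x in enumerate(values, start=3):

After execution: running_total = 10
10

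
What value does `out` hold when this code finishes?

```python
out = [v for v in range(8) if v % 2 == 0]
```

Let's trace through this code step by step.

Initialize: out = [v for v in range(8) if v % 2 == 0]

After execution: out = [0, 2, 4, 6]
[0, 2, 4, 6]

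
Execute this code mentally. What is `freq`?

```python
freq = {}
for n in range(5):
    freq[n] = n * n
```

Let's trace through this code step by step.

Initialize: freq = {}
Entering loop: for n in range(5):

After execution: freq = {0: 0, 1: 1, 2: 4, 3: 9, 4: 16}
{0: 0, 1: 1, 2: 4, 3: 9, 4: 16}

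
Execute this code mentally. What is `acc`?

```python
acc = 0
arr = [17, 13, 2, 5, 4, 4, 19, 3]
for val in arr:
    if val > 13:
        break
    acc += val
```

Let's trace through this code step by step.

Initialize: acc = 0
Initialize: arr = [17, 13, 2, 5, 4, 4, 19, 3]
Entering loop: for val in arr:

After execution: acc = 0
0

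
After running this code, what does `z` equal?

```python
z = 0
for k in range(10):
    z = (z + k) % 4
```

Let's trace through this code step by step.

Initialize: z = 0
Entering loop: for k in range(10):

After execution: z = 1
1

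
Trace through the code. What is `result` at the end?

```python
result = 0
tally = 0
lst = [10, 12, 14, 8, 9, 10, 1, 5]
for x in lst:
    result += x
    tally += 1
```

Let's trace through this code step by step.

Initialize: result = 0
Initialize: tally = 0
Initialize: lst = [10, 12, 14, 8, 9, 10, 1, 5]
Entering loop: for x in lst:

After execution: result = 69
69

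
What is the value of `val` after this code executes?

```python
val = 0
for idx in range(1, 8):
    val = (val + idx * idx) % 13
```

Let's trace through this code step by step.

Initialize: val = 0
Entering loop: for idx in range(1, 8):

After execution: val = 10
10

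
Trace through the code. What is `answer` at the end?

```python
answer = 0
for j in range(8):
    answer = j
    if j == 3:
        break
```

Let's trace through this code step by step.

Initialize: answer = 0
Entering loop: for j in range(8):

After execution: answer = 3
3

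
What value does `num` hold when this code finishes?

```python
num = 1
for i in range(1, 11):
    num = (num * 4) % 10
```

Let's trace through this code step by step.

Initialize: num = 1
Entering loop: for i in range(1, 11):

After execution: num = 6
6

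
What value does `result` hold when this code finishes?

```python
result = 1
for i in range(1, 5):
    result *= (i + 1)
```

Let's trace through this code step by step.

Initialize: result = 1
Entering loop: for i in range(1, 5):

After execution: result = 120
120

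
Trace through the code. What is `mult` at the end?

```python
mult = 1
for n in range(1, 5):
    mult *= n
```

Let's trace through this code step by step.

Initialize: mult = 1
Entering loop: for n in range(1, 5):

After execution: mult = 24
24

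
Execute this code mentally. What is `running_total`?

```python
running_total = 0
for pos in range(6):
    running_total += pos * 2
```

Let's trace through this code step by step.

Initialize: running_total = 0
Entering loop: for pos in range(6):

After execution: running_total = 30
30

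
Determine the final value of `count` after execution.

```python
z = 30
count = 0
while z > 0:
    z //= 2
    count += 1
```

Let's trace through this code step by step.

Initialize: z = 30
Initialize: count = 0
Entering loop: while z > 0:

After execution: count = 5
5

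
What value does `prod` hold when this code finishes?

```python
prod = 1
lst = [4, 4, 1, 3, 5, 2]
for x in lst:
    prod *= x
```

Let's trace through this code step by step.

Initialize: prod = 1
Initialize: lst = [4, 4, 1, 3, 5, 2]
Entering loop: for x in lst:

After execution: prod = 480
480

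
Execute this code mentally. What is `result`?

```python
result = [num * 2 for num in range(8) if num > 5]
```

Let's trace through this code step by step.

Initialize: result = [num * 2 for num in range(8) if num > 5]

After execution: result = [12, 14]
[12, 14]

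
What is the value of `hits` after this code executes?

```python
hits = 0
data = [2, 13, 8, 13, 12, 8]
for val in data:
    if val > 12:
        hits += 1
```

Let's trace through this code step by step.

Initialize: hits = 0
Initialize: data = [2, 13, 8, 13, 12, 8]
Entering loop: for val in data:

After execution: hits = 2
2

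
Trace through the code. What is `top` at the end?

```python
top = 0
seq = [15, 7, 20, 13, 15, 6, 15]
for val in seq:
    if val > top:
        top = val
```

Let's trace through this code step by step.

Initialize: top = 0
Initialize: seq = [15, 7, 20, 13, 15, 6, 15]
Entering loop: for val in seq:

After execution: top = 20
20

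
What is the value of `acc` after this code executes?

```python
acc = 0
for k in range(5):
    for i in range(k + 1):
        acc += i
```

Let's trace through this code step by step.

Initialize: acc = 0
Entering loop: for k in range(5):

After execution: acc = 20
20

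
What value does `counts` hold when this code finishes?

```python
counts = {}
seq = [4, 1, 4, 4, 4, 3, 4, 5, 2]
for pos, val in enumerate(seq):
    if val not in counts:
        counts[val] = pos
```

Let's trace through this code step by step.

Initialize: counts = {}
Initialize: seq = [4, 1, 4, 4, 4, 3, 4, 5, 2]
Entering loop: for pos, val in enumerate(seq):

After execution: counts = {4: 0, 1: 1, 3: 5, 5: 7, 2: 8}
{4: 0, 1: 1, 3: 5, 5: 7, 2: 8}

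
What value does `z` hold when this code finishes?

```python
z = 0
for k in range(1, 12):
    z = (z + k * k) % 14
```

Let's trace through this code step by step.

Initialize: z = 0
Entering loop: for k in range(1, 12):

After execution: z = 2
2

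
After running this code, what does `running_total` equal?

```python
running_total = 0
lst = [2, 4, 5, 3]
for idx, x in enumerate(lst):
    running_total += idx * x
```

Let's trace through this code step by step.

Initialize: running_total = 0
Initialize: lst = [2, 4, 5, 3]
Entering loop: for idx, x in enumerate(lst):

After execution: running_total = 23
23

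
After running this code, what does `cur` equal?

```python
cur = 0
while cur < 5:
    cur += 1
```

Let's trace through this code step by step.

Initialize: cur = 0
Entering loop: while cur < 5:

After execution: cur = 5
5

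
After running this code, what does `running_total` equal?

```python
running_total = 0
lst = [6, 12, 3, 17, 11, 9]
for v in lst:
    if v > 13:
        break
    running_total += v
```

Let's trace through this code step by step.

Initialize: running_total = 0
Initialize: lst = [6, 12, 3, 17, 11, 9]
Entering loop: for v in lst:

After execution: running_total = 21
21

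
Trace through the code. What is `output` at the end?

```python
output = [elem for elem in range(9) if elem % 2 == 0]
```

Let's trace through this code step by step.

Initialize: output = [elem for elem in range(9) if elem % 2 == 0]

After execution: output = [0, 2, 4, 6, 8]
[0, 2, 4, 6, 8]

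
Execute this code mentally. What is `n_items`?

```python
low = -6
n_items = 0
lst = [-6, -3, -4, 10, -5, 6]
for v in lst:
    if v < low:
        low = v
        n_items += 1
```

Let's trace through this code step by step.

Initialize: low = -6
Initialize: n_items = 0
Initialize: lst = [-6, -3, -4, 10, -5, 6]
Entering loop: for v in lst:

After execution: n_items = 0
0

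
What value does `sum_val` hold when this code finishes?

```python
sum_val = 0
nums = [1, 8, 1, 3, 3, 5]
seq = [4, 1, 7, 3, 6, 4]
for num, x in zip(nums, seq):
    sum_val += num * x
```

Let's trace through this code step by step.

Initialize: sum_val = 0
Initialize: nums = [1, 8, 1, 3, 3, 5]
Initialize: seq = [4, 1, 7, 3, 6, 4]
Entering loop: for num, x in zip(nums, seq):

After execution: sum_val = 66
66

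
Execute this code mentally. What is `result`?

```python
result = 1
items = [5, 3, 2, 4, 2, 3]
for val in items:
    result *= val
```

Let's trace through this code step by step.

Initialize: result = 1
Initialize: items = [5, 3, 2, 4, 2, 3]
Entering loop: for val in items:

After execution: result = 720
720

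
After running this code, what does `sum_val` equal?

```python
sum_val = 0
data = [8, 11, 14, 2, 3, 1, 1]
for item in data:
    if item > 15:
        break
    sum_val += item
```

Let's trace through this code step by step.

Initialize: sum_val = 0
Initialize: data = [8, 11, 14, 2, 3, 1, 1]
Entering loop: for item in data:

After execution: sum_val = 40
40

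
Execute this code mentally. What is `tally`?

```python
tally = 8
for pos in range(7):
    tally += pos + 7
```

Let's trace through this code step by step.

Initialize: tally = 8
Entering loop: for pos in range(7):

After execution: tally = 78
78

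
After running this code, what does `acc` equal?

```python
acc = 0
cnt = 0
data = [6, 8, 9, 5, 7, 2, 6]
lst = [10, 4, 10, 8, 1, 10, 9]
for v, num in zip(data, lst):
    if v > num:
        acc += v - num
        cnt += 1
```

Let's trace through this code step by step.

Initialize: acc = 0
Initialize: cnt = 0
Initialize: data = [6, 8, 9, 5, 7, 2, 6]
Initialize: lst = [10, 4, 10, 8, 1, 10, 9]
Entering loop: for v, num in zip(data, lst):

After execution: acc = 10
10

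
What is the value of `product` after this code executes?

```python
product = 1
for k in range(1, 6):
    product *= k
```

Let's trace through this code step by step.

Initialize: product = 1
Entering loop: for k in range(1, 6):

After execution: product = 120
120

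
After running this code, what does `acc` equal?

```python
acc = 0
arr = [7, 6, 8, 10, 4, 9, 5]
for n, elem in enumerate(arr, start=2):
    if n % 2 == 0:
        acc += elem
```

Let's trace through this code step by step.

Initialize: acc = 0
Initialize: arr = [7, 6, 8, 10, 4, 9, 5]
Entering loop: for n, elem in enumerate(arr, start=2):

After execution: acc = 24
24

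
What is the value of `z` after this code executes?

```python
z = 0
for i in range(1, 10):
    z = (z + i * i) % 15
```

Let's trace through this code step by step.

Initialize: z = 0
Entering loop: for i in range(1, 10):

After execution: z = 0
0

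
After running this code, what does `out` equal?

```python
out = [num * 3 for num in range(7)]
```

Let's trace through this code step by step.

Initialize: out = [num * 3 for num in range(7)]

After execution: out = [0, 3, 6, 9, 12, 15, 18]
[0, 3, 6, 9, 12, 15, 18]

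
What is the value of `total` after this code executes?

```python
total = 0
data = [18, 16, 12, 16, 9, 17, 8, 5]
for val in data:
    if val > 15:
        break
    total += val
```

Let's trace through this code step by step.

Initialize: total = 0
Initialize: data = [18, 16, 12, 16, 9, 17, 8, 5]
Entering loop: for val in data:

After execution: total = 0
0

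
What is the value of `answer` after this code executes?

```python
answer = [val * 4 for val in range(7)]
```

Let's trace through this code step by step.

Initialize: answer = [val * 4 for val in range(7)]

After execution: answer = [0, 4, 8, 12, 16, 20, 24]
[0, 4, 8, 12, 16, 20, 24]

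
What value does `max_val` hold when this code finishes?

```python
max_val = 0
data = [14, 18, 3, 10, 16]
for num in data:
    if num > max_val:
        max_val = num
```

Let's trace through this code step by step.

Initialize: max_val = 0
Initialize: data = [14, 18, 3, 10, 16]
Entering loop: for num in data:

After execution: max_val = 18
18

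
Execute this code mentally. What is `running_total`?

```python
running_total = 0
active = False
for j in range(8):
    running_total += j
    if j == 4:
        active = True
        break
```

Let's trace through this code step by step.

Initialize: running_total = 0
Initialize: active = False
Entering loop: for j in range(8):

After execution: running_total = 10
10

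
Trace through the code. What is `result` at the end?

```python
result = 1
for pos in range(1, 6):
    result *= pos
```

Let's trace through this code step by step.

Initialize: result = 1
Entering loop: for pos in range(1, 6):

After execution: result = 120
120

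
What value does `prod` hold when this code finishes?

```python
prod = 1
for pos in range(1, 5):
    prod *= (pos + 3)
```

Let's trace through this code step by step.

Initialize: prod = 1
Entering loop: for pos in range(1, 5):

After execution: prod = 840
840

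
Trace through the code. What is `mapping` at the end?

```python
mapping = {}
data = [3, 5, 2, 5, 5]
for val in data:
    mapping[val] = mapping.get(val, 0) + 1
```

Let's trace through this code step by step.

Initialize: mapping = {}
Initialize: data = [3, 5, 2, 5, 5]
Entering loop: for val in data:

After execution: mapping = {3: 1, 5: 3, 2: 1}
{3: 1, 5: 3, 2: 1}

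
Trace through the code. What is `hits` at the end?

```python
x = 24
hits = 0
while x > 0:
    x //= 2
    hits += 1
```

Let's trace through this code step by step.

Initialize: x = 24
Initialize: hits = 0
Entering loop: while x > 0:

After execution: hits = 5
5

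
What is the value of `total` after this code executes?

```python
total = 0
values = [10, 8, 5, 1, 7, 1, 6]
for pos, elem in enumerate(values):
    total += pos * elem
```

Let's trace through this code step by step.

Initialize: total = 0
Initialize: values = [10, 8, 5, 1, 7, 1, 6]
Entering loop: for pos, elem in enumerate(values):

After execution: total = 90
90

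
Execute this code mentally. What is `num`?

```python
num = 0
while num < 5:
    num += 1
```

Let's trace through this code step by step.

Initialize: num = 0
Entering loop: while num < 5:

After execution: num = 5
5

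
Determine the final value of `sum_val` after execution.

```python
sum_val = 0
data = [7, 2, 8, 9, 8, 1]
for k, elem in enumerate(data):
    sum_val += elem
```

Let's trace through this code step by step.

Initialize: sum_val = 0
Initialize: data = [7, 2, 8, 9, 8, 1]
Entering loop: for k, elem in enumerate(data):

After execution: sum_val = 35
35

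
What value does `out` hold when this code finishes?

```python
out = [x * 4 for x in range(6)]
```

Let's trace through this code step by step.

Initialize: out = [x * 4 for x in range(6)]

After execution: out = [0, 4, 8, 12, 16, 20]
[0, 4, 8, 12, 16, 20]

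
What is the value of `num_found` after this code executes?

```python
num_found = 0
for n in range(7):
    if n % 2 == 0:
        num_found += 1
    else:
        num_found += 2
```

Let's trace through this code step by step.

Initialize: num_found = 0
Entering loop: for n in range(7):

After execution: num_found = 10
10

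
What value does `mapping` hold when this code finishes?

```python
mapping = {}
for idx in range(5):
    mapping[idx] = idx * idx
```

Let's trace through this code step by step.

Initialize: mapping = {}
Entering loop: for idx in range(5):

After execution: mapping = {0: 0, 1: 1, 2: 4, 3: 9, 4: 16}
{0: 0, 1: 1, 2: 4, 3: 9, 4: 16}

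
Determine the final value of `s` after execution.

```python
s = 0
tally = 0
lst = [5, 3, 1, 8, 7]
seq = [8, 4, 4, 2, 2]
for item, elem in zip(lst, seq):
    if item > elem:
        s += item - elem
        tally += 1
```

Let's trace through this code step by step.

Initialize: s = 0
Initialize: tally = 0
Initialize: lst = [5, 3, 1, 8, 7]
Initialize: seq = [8, 4, 4, 2, 2]
Entering loop: for item, elem in zip(lst, seq):

After execution: s = 11
11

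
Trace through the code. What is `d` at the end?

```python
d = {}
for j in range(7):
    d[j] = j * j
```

Let's trace through this code step by step.

Initialize: d = {}
Entering loop: for j in range(7):

After execution: d = {0: 0, 1: 1, 2: 4, 3: 9, 4: 16, 5: 25, 6: 36}
{0: 0, 1: 1, 2: 4, 3: 9, 4: 16, 5: 25, 6: 36}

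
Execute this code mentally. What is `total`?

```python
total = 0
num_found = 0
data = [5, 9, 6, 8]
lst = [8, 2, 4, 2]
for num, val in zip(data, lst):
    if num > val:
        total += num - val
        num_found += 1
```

Let's trace through this code step by step.

Initialize: total = 0
Initialize: num_found = 0
Initialize: data = [5, 9, 6, 8]
Initialize: lst = [8, 2, 4, 2]
Entering loop: for num, val in zip(data, lst):

After execution: total = 15
15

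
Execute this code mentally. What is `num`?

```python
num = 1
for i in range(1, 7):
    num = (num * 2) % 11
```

Let's trace through this code step by step.

Initialize: num = 1
Entering loop: for i in range(1, 7):

After execution: num = 9
9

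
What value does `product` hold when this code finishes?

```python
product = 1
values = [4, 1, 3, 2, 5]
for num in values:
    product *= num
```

Let's trace through this code step by step.

Initialize: product = 1
Initialize: values = [4, 1, 3, 2, 5]
Entering loop: for num in values:

After execution: product = 120
120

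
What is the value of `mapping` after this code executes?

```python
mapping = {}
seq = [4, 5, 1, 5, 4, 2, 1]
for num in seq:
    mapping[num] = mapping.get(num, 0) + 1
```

Let's trace through this code step by step.

Initialize: mapping = {}
Initialize: seq = [4, 5, 1, 5, 4, 2, 1]
Entering loop: for num in seq:

After execution: mapping = {4: 2, 5: 2, 1: 2, 2: 1}
{4: 2, 5: 2, 1: 2, 2: 1}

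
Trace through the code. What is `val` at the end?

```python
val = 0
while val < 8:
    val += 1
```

Let's trace through this code step by step.

Initialize: val = 0
Entering loop: while val < 8:

After execution: val = 8
8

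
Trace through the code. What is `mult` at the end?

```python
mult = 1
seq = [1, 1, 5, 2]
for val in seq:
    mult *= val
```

Let's trace through this code step by step.

Initialize: mult = 1
Initialize: seq = [1, 1, 5, 2]
Entering loop: for val in seq:

After execution: mult = 10
10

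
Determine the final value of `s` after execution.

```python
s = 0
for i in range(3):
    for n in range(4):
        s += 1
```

Let's trace through this code step by step.

Initialize: s = 0
Entering loop: for i in range(3):

After execution: s = 12
12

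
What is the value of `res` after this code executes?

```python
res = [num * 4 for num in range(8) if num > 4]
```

Let's trace through this code step by step.

Initialize: res = [num * 4 for num in range(8) if num > 4]

After execution: res = [20, 24, 28]
[20, 24, 28]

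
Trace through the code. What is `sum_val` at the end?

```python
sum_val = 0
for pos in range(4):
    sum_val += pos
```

Let's trace through this code step by step.

Initialize: sum_val = 0
Entering loop: for pos in range(4):

After execution: sum_val = 6
6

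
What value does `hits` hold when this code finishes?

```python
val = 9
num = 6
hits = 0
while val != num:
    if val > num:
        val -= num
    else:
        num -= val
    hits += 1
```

Let's trace through this code step by step.

Initialize: val = 9
Initialize: num = 6
Initialize: hits = 0
Entering loop: while val != num:

After execution: hits = 2
2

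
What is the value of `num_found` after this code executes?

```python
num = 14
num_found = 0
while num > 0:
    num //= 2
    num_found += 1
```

Let's trace through this code step by step.

Initialize: num = 14
Initialize: num_found = 0
Entering loop: while num > 0:

After execution: num_found = 4
4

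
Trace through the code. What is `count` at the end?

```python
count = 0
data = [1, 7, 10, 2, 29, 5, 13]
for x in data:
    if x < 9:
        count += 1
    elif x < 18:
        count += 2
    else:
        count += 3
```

Let's trace through this code step by step.

Initialize: count = 0
Initialize: data = [1, 7, 10, 2, 29, 5, 13]
Entering loop: for x in data:

After execution: count = 11
11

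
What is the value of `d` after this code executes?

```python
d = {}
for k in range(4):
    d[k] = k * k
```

Let's trace through this code step by step.

Initialize: d = {}
Entering loop: for k in range(4):

After execution: d = {0: 0, 1: 1, 2: 4, 3: 9}
{0: 0, 1: 1, 2: 4, 3: 9}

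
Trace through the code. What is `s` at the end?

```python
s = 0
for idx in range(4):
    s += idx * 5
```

Let's trace through this code step by step.

Initialize: s = 0
Entering loop: for idx in range(4):

After execution: s = 30
30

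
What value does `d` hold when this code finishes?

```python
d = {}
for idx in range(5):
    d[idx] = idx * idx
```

Let's trace through this code step by step.

Initialize: d = {}
Entering loop: for idx in range(5):

After execution: d = {0: 0, 1: 1, 2: 4, 3: 9, 4: 16}
{0: 0, 1: 1, 2: 4, 3: 9, 4: 16}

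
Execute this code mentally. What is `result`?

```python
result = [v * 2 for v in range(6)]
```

Let's trace through this code step by step.

Initialize: result = [v * 2 for v in range(6)]

After execution: result = [0, 2, 4, 6, 8, 10]
[0, 2, 4, 6, 8, 10]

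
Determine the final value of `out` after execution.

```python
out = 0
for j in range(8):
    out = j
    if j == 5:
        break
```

Let's trace through this code step by step.

Initialize: out = 0
Entering loop: for j in range(8):

After execution: out = 5
5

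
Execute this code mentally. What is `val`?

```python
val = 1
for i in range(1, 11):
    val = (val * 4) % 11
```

Let's trace through this code step by step.

Initialize: val = 1
Entering loop: for i in range(1, 11):

After execution: val = 1
1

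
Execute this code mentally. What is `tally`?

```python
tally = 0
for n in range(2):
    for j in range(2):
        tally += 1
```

Let's trace through this code step by step.

Initialize: tally = 0
Entering loop: for n in range(2):

After execution: tally = 4
4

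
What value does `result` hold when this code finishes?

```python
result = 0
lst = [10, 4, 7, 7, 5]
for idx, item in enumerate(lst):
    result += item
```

Let's trace through this code step by step.

Initialize: result = 0
Initialize: lst = [10, 4, 7, 7, 5]
Entering loop: for idx, item in enumerate(lst):

After execution: result = 33
33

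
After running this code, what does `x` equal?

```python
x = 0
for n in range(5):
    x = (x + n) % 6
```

Let's trace through this code step by step.

Initialize: x = 0
Entering loop: for n in range(5):

After execution: x = 4
4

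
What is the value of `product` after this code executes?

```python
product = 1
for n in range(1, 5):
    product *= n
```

Let's trace through this code step by step.

Initialize: product = 1
Entering loop: for n in range(1, 5):

After execution: product = 24
24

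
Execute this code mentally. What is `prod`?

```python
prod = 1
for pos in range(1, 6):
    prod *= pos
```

Let's trace through this code step by step.

Initialize: prod = 1
Entering loop: for pos in range(1, 6):

After execution: prod = 120
120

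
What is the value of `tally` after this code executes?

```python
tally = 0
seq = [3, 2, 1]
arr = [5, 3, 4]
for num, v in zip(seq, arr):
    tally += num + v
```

Let's trace through this code step by step.

Initialize: tally = 0
Initialize: seq = [3, 2, 1]
Initialize: arr = [5, 3, 4]
Entering loop: for num, v in zip(seq, arr):

After execution: tally = 18
18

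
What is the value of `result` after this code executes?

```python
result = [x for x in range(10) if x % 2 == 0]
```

Let's trace through this code step by step.

Initialize: result = [x for x in range(10) if x % 2 == 0]

After execution: result = [0, 2, 4, 6, 8]
[0, 2, 4, 6, 8]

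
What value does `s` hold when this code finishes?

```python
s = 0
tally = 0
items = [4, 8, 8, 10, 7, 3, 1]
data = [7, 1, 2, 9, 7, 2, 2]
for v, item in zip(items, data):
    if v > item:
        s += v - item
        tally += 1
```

Let's trace through this code step by step.

Initialize: s = 0
Initialize: tally = 0
Initialize: items = [4, 8, 8, 10, 7, 3, 1]
Initialize: data = [7, 1, 2, 9, 7, 2, 2]
Entering loop: for v, item in zip(items, data):

After execution: s = 15
15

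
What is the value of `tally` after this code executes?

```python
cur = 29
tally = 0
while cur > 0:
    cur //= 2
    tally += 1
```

Let's trace through this code step by step.

Initialize: cur = 29
Initialize: tally = 0
Entering loop: while cur > 0:

After execution: tally = 5
5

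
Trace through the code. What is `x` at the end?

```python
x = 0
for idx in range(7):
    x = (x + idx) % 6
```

Let's trace through this code step by step.

Initialize: x = 0
Entering loop: for idx in range(7):

After execution: x = 3
3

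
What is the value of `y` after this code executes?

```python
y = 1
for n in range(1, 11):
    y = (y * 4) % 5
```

Let's trace through this code step by step.

Initialize: y = 1
Entering loop: for n in range(1, 11):

After execution: y = 1
1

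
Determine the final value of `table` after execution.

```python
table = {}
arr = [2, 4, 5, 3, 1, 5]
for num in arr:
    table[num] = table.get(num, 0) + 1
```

Let's trace through this code step by step.

Initialize: table = {}
Initialize: arr = [2, 4, 5, 3, 1, 5]
Entering loop: for num in arr:

After execution: table = {2: 1, 4: 1, 5: 2, 3: 1, 1: 1}
{2: 1, 4: 1, 5: 2, 3: 1, 1: 1}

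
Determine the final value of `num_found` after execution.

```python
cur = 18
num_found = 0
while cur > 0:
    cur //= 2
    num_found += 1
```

Let's trace through this code step by step.

Initialize: cur = 18
Initialize: num_found = 0
Entering loop: while cur > 0:

After execution: num_found = 5
5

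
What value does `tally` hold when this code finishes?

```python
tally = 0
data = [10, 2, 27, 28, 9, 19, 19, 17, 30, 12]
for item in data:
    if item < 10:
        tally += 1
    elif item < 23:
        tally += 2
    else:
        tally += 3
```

Let's trace through this code step by step.

Initialize: tally = 0
Initialize: data = [10, 2, 27, 28, 9, 19, 19, 17, 30, 12]
Entering loop: for item in data:

After execution: tally = 21
21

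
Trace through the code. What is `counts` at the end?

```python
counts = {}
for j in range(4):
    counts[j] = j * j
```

Let's trace through this code step by step.

Initialize: counts = {}
Entering loop: for j in range(4):

After execution: counts = {0: 0, 1: 1, 2: 4, 3: 9}
{0: 0, 1: 1, 2: 4, 3: 9}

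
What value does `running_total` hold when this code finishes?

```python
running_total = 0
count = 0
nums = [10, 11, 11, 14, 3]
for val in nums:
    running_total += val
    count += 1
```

Let's trace through this code step by step.

Initialize: running_total = 0
Initialize: count = 0
Initialize: nums = [10, 11, 11, 14, 3]
Entering loop: for val in nums:

After execution: running_total = 49
49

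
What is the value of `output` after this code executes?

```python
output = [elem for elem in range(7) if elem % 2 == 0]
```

Let's trace through this code step by step.

Initialize: output = [elem for elem in range(7) if elem % 2 == 0]

After execution: output = [0, 2, 4, 6]
[0, 2, 4, 6]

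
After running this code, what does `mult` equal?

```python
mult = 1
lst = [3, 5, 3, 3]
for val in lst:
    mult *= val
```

Let's trace through this code step by step.

Initialize: mult = 1
Initialize: lst = [3, 5, 3, 3]
Entering loop: for val in lst:

After execution: mult = 135
135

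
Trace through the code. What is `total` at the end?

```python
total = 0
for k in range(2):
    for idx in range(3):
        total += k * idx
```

Let's trace through this code step by step.

Initialize: total = 0
Entering loop: for k in range(2):

After execution: total = 3
3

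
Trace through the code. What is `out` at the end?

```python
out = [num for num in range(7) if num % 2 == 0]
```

Let's trace through this code step by step.

Initialize: out = [num for num in range(7) if num % 2 == 0]

After execution: out = [0, 2, 4, 6]
[0, 2, 4, 6]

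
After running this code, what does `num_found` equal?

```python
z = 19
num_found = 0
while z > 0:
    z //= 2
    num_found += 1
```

Let's trace through this code step by step.

Initialize: z = 19
Initialize: num_found = 0
Entering loop: while z > 0:

After execution: num_found = 5
5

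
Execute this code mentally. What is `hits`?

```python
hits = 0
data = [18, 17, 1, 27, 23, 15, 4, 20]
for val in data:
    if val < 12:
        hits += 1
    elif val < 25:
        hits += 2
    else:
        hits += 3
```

Let's trace through this code step by step.

Initialize: hits = 0
Initialize: data = [18, 17, 1, 27, 23, 15, 4, 20]
Entering loop: for val in data:

After execution: hits = 15
15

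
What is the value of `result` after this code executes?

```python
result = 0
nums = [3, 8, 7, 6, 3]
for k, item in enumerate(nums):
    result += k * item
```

Let's trace through this code step by step.

Initialize: result = 0
Initialize: nums = [3, 8, 7, 6, 3]
Entering loop: for k, item in enumerate(nums):

After execution: result = 52
52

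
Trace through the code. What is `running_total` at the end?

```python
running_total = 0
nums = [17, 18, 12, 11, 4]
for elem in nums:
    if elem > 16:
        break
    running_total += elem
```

Let's trace through this code step by step.

Initialize: running_total = 0
Initialize: nums = [17, 18, 12, 11, 4]
Entering loop: for elem in nums:

After execution: running_total = 0
0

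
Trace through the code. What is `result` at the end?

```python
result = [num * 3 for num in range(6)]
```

Let's trace through this code step by step.

Initialize: result = [num * 3 for num in range(6)]

After execution: result = [0, 3, 6, 9, 12, 15]
[0, 3, 6, 9, 12, 15]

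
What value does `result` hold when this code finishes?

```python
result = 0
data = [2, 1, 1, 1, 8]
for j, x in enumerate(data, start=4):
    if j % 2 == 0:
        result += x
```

Let's trace through this code step by step.

Initialize: result = 0
Initialize: data = [2, 1, 1, 1, 8]
Entering loop: for j, x in enumerate(data, start=4):

After execution: result = 11
11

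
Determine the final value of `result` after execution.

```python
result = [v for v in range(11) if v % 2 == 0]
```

Let's trace through this code step by step.

Initialize: result = [v for v in range(11) if v % 2 == 0]

After execution: result = [0, 2, 4, 6, 8, 10]
[0, 2, 4, 6, 8, 10]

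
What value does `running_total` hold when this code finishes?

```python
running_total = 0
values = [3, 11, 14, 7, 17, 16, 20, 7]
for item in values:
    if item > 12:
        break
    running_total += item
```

Let's trace through this code step by step.

Initialize: running_total = 0
Initialize: values = [3, 11, 14, 7, 17, 16, 20, 7]
Entering loop: for item in values:

After execution: running_total = 14
14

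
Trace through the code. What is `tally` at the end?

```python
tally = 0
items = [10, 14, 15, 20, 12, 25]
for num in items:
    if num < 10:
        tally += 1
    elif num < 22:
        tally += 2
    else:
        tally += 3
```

Let's trace through this code step by step.

Initialize: tally = 0
Initialize: items = [10, 14, 15, 20, 12, 25]
Entering loop: for num in items:

After execution: tally = 13
13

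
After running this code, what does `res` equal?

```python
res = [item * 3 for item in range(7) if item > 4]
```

Let's trace through this code step by step.

Initialize: res = [item * 3 for item in range(7) if item > 4]

After execution: res = [15, 18]
[15, 18]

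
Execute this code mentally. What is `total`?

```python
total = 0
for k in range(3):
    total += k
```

Let's trace through this code step by step.

Initialize: total = 0
Entering loop: for k in range(3):

After execution: total = 3
3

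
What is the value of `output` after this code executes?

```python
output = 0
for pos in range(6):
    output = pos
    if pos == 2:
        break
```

Let's trace through this code step by step.

Initialize: output = 0
Entering loop: for pos in range(6):

After execution: output = 2
2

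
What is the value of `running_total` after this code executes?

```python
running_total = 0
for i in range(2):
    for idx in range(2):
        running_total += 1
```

Let's trace through this code step by step.

Initialize: running_total = 0
Entering loop: for i in range(2):

After execution: running_total = 4
4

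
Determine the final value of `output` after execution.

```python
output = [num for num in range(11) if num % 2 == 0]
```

Let's trace through this code step by step.

Initialize: output = [num for num in range(11) if num % 2 == 0]

After execution: output = [0, 2, 4, 6, 8, 10]
[0, 2, 4, 6, 8, 10]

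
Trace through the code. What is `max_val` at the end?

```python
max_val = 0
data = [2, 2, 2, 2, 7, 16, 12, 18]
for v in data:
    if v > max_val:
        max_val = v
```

Let's trace through this code step by step.

Initialize: max_val = 0
Initialize: data = [2, 2, 2, 2, 7, 16, 12, 18]
Entering loop: for v in data:

After execution: max_val = 18
18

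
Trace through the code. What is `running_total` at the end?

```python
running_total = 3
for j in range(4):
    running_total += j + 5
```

Let's trace through this code step by step.

Initialize: running_total = 3
Entering loop: for j in range(4):

After execution: running_total = 29
29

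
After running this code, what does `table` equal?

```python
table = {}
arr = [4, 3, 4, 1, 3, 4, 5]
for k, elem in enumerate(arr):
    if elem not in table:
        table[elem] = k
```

Let's trace through this code step by step.

Initialize: table = {}
Initialize: arr = [4, 3, 4, 1, 3, 4, 5]
Entering loop: for k, elem in enumerate(arr):

After execution: table = {4: 0, 3: 1, 1: 3, 5: 6}
{4: 0, 3: 1, 1: 3, 5: 6}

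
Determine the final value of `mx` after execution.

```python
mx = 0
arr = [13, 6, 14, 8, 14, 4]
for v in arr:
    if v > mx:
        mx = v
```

Let's trace through this code step by step.

Initialize: mx = 0
Initialize: arr = [13, 6, 14, 8, 14, 4]
Entering loop: for v in arr:

After execution: mx = 14
14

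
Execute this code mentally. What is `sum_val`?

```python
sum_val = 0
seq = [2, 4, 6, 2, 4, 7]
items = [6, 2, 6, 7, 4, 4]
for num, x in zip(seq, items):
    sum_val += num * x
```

Let's trace through this code step by step.

Initialize: sum_val = 0
Initialize: seq = [2, 4, 6, 2, 4, 7]
Initialize: items = [6, 2, 6, 7, 4, 4]
Entering loop: for num, x in zip(seq, items):

After execution: sum_val = 114
114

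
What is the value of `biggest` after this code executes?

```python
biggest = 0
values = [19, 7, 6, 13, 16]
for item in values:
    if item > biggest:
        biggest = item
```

Let's trace through this code step by step.

Initialize: biggest = 0
Initialize: values = [19, 7, 6, 13, 16]
Entering loop: for item in values:

After execution: biggest = 19
19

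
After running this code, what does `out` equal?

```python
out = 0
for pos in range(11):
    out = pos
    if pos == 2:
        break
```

Let's trace through this code step by step.

Initialize: out = 0
Entering loop: for pos in range(11):

After execution: out = 2
2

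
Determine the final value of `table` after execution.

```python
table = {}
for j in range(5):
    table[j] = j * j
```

Let's trace through this code step by step.

Initialize: table = {}
Entering loop: for j in range(5):

After execution: table = {0: 0, 1: 1, 2: 4, 3: 9, 4: 16}
{0: 0, 1: 1, 2: 4, 3: 9, 4: 16}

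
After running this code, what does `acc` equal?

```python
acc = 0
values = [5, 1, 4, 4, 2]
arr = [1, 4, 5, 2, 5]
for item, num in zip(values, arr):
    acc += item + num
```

Let's trace through this code step by step.

Initialize: acc = 0
Initialize: values = [5, 1, 4, 4, 2]
Initialize: arr = [1, 4, 5, 2, 5]
Entering loop: for item, num in zip(values, arr):

After execution: acc = 33
33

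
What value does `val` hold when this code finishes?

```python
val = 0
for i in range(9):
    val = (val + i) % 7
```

Let's trace through this code step by step.

Initialize: val = 0
Entering loop: for i in range(9):

After execution: val = 1
1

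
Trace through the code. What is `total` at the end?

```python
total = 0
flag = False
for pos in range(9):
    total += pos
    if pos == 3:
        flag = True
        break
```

Let's trace through this code step by step.

Initialize: total = 0
Initialize: flag = False
Entering loop: for pos in range(9):

After execution: total = 6
6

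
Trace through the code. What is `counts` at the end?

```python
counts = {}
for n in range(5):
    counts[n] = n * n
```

Let's trace through this code step by step.

Initialize: counts = {}
Entering loop: for n in range(5):

After execution: counts = {0: 0, 1: 1, 2: 4, 3: 9, 4: 16}
{0: 0, 1: 1, 2: 4, 3: 9, 4: 16}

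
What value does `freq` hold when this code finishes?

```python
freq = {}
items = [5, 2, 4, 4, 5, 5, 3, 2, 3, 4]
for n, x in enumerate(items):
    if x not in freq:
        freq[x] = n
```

Let's trace through this code step by step.

Initialize: freq = {}
Initialize: items = [5, 2, 4, 4, 5, 5, 3, 2, 3, 4]
Entering loop: for n, x in enumerate(items):

After execution: freq = {5: 0, 2: 1, 4: 2, 3: 6}
{5: 0, 2: 1, 4: 2, 3: 6}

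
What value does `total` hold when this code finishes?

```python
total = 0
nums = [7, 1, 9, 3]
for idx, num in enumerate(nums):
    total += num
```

Let's trace through this code step by step.

Initialize: total = 0
Initialize: nums = [7, 1, 9, 3]
Entering loop: for idx, num in enumerate(nums):

After execution: total = 20
20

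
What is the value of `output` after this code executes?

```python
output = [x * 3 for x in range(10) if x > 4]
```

Let's trace through this code step by step.

Initialize: output = [x * 3 for x in range(10) if x > 4]

After execution: output = [15, 18, 21, 24, 27]
[15, 18, 21, 24, 27]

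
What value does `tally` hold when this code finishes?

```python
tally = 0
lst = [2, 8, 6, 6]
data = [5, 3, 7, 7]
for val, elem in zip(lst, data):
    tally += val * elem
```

Let's trace through this code step by step.

Initialize: tally = 0
Initialize: lst = [2, 8, 6, 6]
Initialize: data = [5, 3, 7, 7]
Entering loop: for val, elem in zip(lst, data):

After execution: tally = 118
118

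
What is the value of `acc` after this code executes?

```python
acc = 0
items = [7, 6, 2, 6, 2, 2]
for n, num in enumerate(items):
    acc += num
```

Let's trace through this code step by step.

Initialize: acc = 0
Initialize: items = [7, 6, 2, 6, 2, 2]
Entering loop: for n, num in enumerate(items):

After execution: acc = 25
25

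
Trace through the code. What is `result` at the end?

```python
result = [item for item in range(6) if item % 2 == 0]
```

Let's trace through this code step by step.

Initialize: result = [item for item in range(6) if item % 2 == 0]

After execution: result = [0, 2, 4]
[0, 2, 4]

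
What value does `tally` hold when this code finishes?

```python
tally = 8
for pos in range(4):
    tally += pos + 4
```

Let's trace through this code step by step.

Initialize: tally = 8
Entering loop: for pos in range(4):

After execution: tally = 30
30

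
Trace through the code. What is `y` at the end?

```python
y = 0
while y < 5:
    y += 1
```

Let's trace through this code step by step.

Initialize: y = 0
Entering loop: while y < 5:

After execution: y = 5
5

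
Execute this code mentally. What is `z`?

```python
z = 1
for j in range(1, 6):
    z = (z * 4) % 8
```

Let's trace through this code step by step.

Initialize: z = 1
Entering loop: for j in range(1, 6):

After execution: z = 0
0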